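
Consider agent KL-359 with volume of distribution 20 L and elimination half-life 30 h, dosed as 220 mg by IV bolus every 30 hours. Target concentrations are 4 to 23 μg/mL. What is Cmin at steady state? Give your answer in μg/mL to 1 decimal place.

11.0 μg/mL

The dosing interval is 1 half-life, so f = 2^(−1) = 0.5.
At steady state, R = 1/(1 − 0.5) = 2/1.
Single-dose peak C₀ = D/Vd = 220/20 = 11 μg/mL.
Steady-state peak Cmax,ss = C₀·R = 11 × 2/1 ≈ 22.000 μg/mL.
Steady-state trough Cmin,ss = Cmax,ss·f ≈ 22.000 × 0.5 ≈ 11.000 μg/mL.
Trough 11.0 μg/mL vs MEC 4 μg/mL: adequate.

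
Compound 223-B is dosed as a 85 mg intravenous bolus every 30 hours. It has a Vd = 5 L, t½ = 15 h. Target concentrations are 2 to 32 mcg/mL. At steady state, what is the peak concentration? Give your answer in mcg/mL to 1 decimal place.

22.7 mcg/mL

τ = 30 h = 2 half-lives, so f = (1/2)^2 = 0.25.
At steady state, R = 1/(1 − 0.25) = 4/3.
Single-dose peak C₀ = D/Vd = 85/5 = 17 mcg/mL.
Steady-state peak Cmax,ss = C₀·R = 17 × 4/3 ≈ 22.667 mcg/mL.
Peak 22.7 mcg/mL vs MTC 32 mcg/mL: below toxic threshold.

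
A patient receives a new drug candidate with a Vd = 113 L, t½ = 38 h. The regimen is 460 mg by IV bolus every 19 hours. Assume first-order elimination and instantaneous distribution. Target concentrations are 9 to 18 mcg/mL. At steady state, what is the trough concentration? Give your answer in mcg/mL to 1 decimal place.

9.8 mcg/mL

τ/t½ = 19/38 ≈ 0.5, so fraction remaining f = (1/2)^(19/38) ≈ 0.7071.
Each bolus raises the concentration by D/Vd = 460/113 ≈ 4.071 mcg/mL.
Steady-state trough Cmin,ss = C₀·f/(1−f) ≈ 4.071 × 0.7071/0.2929 ≈ 9.828 mcg/mL.
Trough 9.8 mcg/mL vs MEC 9 mcg/mL: adequate.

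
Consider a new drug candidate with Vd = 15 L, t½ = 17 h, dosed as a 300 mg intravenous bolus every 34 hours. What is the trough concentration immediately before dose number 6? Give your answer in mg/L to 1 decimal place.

6.7 mg/L

f = (1/2)^(τ/t½) = (1/2)^(34/17) ≈ 0.2500.
C₀ = D/Vd = 300/15 ≈ 20.000 mg/L.
Before the 6th dose, 5 doses have been given. Superposition: Cmin = C₀·(f + f² + … + f^5).
≈ 20.000 × (0.2500 + 0.0625 + 0.0156 + 0.0039 + 0.0010) ≈ 20.000 × 0.3330 ≈ 6.660 mg/L.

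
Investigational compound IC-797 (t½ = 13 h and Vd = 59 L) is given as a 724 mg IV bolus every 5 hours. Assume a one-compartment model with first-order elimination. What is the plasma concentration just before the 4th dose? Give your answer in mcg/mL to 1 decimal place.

22.1 mcg/mL

f = (1/2)^(τ/t½) = (1/2)^(5/13) ≈ 0.7660.
C₀ = D/Vd = 724/59 ≈ 12.271 mcg/mL.
Before the 4th dose, 3 doses have been given. Superposition: Cmin = C₀·(f + f² + … + f^3).
≈ 12.271 × (0.7660 + 0.5868 + 0.4495) ≈ 12.271 × 1.8023 ≈ 22.116 mcg/mL.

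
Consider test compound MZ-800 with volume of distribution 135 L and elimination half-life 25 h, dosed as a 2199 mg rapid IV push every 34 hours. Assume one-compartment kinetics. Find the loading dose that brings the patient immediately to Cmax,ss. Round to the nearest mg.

3602 mg

f = (1/2)^(34/25) ≈ 0.389582; accumulation ratio R = 1/(1−f) ≈ 1.63822.
Loading dose to hit Cmax,ss on first dose: D_load = D_maint·R ≈ 2199 × 1.63822 ≈ 3602.45 mg.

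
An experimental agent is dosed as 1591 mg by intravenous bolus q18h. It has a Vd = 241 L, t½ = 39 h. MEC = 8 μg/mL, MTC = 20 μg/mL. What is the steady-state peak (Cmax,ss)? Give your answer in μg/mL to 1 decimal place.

τ/t½ = 18/39 ≈ 0.46154, so fraction remaining f = (1/2)^(18/39) ≈ 0.7262.
At steady state, accumulation factor R = 1/(1 − e^(−kτ)) ≈ 3.6523.
Each bolus raises the concentration by D/Vd = 1591/241 ≈ 6.602 μg/mL.
Cmax,ss = C₀/(1 − f) ≈ 6.602/0.2738 ≈ 24.112 μg/mL.
Peak 24.1 μg/mL vs MTC 20 μg/mL: exceeds toxic threshold.

24.1 μg/mL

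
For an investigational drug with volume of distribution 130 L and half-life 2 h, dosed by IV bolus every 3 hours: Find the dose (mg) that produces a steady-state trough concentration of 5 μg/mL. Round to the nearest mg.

τ/t½ = 3/2 ≈ 1.5, so f = (1/2)^(3/2) ≈ 0.353553.
Cmin,ss = (D/Vd)·f/(1−f), so D = Cmin,ss·Vd·(1−f)/f.
D = 5 × 130 × (1−f)/f ≈ 5 × 130 × 1.82843 ≈ 1188.48 mg.

1188 mg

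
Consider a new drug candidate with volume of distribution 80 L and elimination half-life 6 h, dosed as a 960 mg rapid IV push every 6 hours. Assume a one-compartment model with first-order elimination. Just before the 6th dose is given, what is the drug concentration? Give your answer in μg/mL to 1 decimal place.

11.6 μg/mL

f = (1/2)^(τ/t½) = (1/2)^(6/6) ≈ 0.5000.
C₀ = D/Vd = 960/80 ≈ 12.000 μg/mL.
Before the 6th dose, 5 doses have been given. Superposition: Cmin = C₀·(f + f² + … + f^5).
≈ 12.000 × (0.5000 + 0.2500 + 0.1250 + 0.0625 + 0.0313) ≈ 12.000 × 0.9688 ≈ 11.626 μg/mL.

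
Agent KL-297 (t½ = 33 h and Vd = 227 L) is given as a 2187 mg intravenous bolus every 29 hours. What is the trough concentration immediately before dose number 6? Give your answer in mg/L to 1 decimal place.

f = (1/2)^(τ/t½) = (1/2)^(29/33) ≈ 0.5438.
C₀ = D/Vd = 2187/227 ≈ 9.634 mg/L.
Before the 6th dose, 5 doses have been given. Superposition: Cmin = C₀·(f + f² + … + f^5).
≈ 9.634 × (0.5438 + 0.2957 + 0.1608 + 0.0874 + 0.0476) ≈ 9.634 × 1.1353 ≈ 10.937 mg/L.

10.9 mg/L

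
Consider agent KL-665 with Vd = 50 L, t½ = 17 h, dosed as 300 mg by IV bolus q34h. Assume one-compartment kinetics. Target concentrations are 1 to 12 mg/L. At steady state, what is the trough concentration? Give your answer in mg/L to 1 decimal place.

τ = 34 h = 2 half-lives, so f = (1/2)^2 = 0.25.
At steady state, R = 1/(1 − 0.25) = 4/3.
Single-dose peak C₀ = D/Vd = 300/50 = 6 mg/L.
Steady-state peak Cmax,ss = C₀·R = 6 × 4/3 ≈ 8.000 mg/L.
Steady-state trough Cmin,ss = Cmax,ss·f ≈ 8.000 × 0.25 ≈ 2.000 mg/L.
Trough 2.0 mg/L vs MEC 1 mg/L: adequate.

2.0 mg/L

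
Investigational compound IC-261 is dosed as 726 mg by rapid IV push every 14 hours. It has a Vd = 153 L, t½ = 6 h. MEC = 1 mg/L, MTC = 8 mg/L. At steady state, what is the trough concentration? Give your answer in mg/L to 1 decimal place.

τ/t½ = 14/6 ≈ 2.3333, so fraction remaining f = (1/2)^(14/6) ≈ 0.1984.
Single-dose peak C₀ = D/Vd = 726/153 ≈ 4.745 mg/L.
Steady-state trough Cmin,ss = C₀·f/(1−f) ≈ 4.745 × 0.1984/0.8016 ≈ 1.174 mg/L.
Trough 1.2 mg/L vs MEC 1 mg/L: adequate.

1.2 mg/L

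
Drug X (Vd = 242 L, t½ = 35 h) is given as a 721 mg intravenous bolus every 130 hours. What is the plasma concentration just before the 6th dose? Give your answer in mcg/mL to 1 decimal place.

0.2 mcg/mL

f = (1/2)^(τ/t½) = (1/2)^(130/35) ≈ 0.0762.
C₀ = D/Vd = 721/242 ≈ 2.979 mcg/mL.
Before the 6th dose, 5 doses have been given. Superposition: Cmin = C₀·(f + f² + … + f^5).
≈ 2.979 × (0.0762 + 0.0058 + 0.0004 + 0.0000 + 0.0000) ≈ 2.979 × 0.0824 ≈ 0.245 mcg/mL.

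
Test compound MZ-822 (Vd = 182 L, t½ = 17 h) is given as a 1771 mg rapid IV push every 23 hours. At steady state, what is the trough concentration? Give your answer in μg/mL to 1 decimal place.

τ/t½ = 23/17 ≈ 1.3529, so fraction remaining f = (1/2)^(23/17) ≈ 0.3915.
Single-dose peak C₀ = D/Vd = 1771/182 ≈ 9.731 μg/mL.
Steady-state trough Cmin,ss = C₀·f/(1−f) ≈ 9.731 × 0.3915/0.6085 ≈ 6.261 μg/mL.

6.3 μg/mL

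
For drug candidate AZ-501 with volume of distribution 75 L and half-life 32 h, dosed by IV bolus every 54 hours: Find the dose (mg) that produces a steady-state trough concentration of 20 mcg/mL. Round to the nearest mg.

3331 mg

τ/t½ = 54/32 ≈ 1.6875, so f = (1/2)^(54/32) ≈ 0.310464.
Cmin,ss = (D/Vd)·f/(1−f), so D = Cmin,ss·Vd·(1−f)/f.
D = 20 × 75 × (1−f)/f ≈ 20 × 75 × 2.22099 ≈ 3331.49 mg.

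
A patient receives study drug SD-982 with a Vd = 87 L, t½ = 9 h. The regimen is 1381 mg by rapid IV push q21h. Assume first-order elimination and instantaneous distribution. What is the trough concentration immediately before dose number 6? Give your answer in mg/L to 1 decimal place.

f = (1/2)^(τ/t½) = (1/2)^(21/9) ≈ 0.1984.
C₀ = D/Vd = 1381/87 ≈ 15.874 mg/L.
Before the 6th dose, 5 doses have been given. Superposition: Cmin = C₀·(f + f² + … + f^5).
≈ 15.874 × (0.1984 + 0.0394 + 0.0078 + 0.0015 + 0.0003) ≈ 15.874 × 0.2474 ≈ 3.927 mg/L.

3.9 mg/L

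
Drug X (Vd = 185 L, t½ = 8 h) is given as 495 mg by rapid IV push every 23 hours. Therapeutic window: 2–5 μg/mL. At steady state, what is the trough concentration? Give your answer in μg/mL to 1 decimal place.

k = ln2/t½ = ln2/8 ≈ 0.086643 h⁻¹; fraction remaining f = e^(−kτ) = e^(−0.086643×23) ≈ 0.1363.
At steady state, accumulation factor R = 1/(1 − e^(−kτ)) ≈ 1.1578.
Single-dose peak C₀ = D/Vd = 495/185 ≈ 2.676 μg/mL.
Cmax,ss = C₀/(1 − f) ≈ 2.676/0.8637 ≈ 3.098 μg/mL.
One interval later, Cmin,ss = Cmax,ss·e^(−kτ) ≈ 3.098 × 0.1363 ≈ 0.422 μg/mL.
Trough 0.4 μg/mL vs MEC 2 μg/mL: subtherapeutic.

0.4 μg/mL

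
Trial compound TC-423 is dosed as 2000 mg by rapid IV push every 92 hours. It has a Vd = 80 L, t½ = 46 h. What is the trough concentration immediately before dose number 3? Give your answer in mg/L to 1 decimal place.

7.8 mg/L

f = (1/2)^(τ/t½) = (1/2)^(92/46) ≈ 0.2500.
C₀ = D/Vd = 2000/80 ≈ 25.000 mg/L.
Before the 3rd dose, 2 doses have been given. Superposition: Cmin = C₀·(f + f²).
≈ 25.000 × (0.2500 + 0.0625) ≈ 25.000 × 0.3125 ≈ 7.812 mg/L.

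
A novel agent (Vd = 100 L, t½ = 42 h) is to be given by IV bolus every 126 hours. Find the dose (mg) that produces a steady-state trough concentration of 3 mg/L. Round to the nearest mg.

τ/t½ = 126/42 ≈ 3, so f = (1/2)^(126/42) ≈ 0.125000.
Cmin,ss = (D/Vd)·f/(1−f), so D = Cmin,ss·Vd·(1−f)/f.
D = 3 × 100 × (1−f)/f ≈ 3 × 100 × 7.00000 ≈ 2100.00 mg.

2100 mg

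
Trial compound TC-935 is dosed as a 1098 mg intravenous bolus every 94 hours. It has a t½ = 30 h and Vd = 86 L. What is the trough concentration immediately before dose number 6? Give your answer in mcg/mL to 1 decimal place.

1.6 mcg/mL

f = (1/2)^(τ/t½) = (1/2)^(94/30) ≈ 0.1140.
C₀ = D/Vd = 1098/86 ≈ 12.767 mcg/mL.
Before the 6th dose, 5 doses have been given. Superposition: Cmin = C₀·(f + f² + … + f^5).
≈ 12.767 × (0.1140 + 0.0130 + 0.0015 + 0.0002 + 0.0000) ≈ 12.767 × 0.1287 ≈ 1.643 mcg/mL.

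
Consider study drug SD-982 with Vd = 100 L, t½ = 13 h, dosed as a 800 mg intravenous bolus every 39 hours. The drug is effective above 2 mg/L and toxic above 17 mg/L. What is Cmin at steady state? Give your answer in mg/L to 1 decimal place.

1.1 mg/L

τ = 39 h = 3 half-lives, so f = (1/2)^3 = 0.125.
Accumulation ratio R = 1/(1 − f) = 1/0.875 = 8/7.
Single-dose peak C₀ = D/Vd = 800/100 = 8 mg/L.
Steady-state peak Cmax,ss = C₀·R = 8 × 8/7 ≈ 9.143 mg/L.
Steady-state trough Cmin,ss = Cmax,ss·f ≈ 9.143 × 0.125 ≈ 1.143 mg/L.
Trough 1.1 mg/L vs MEC 2 mg/L: subtherapeutic.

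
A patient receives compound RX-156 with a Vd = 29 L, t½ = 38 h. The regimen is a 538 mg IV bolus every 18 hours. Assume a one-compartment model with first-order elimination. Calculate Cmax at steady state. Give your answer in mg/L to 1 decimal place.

66.3 mg/L

k = ln2/t½ = ln2/38 ≈ 0.018241 h⁻¹; fraction remaining f = e^(−kτ) = e^(−0.018241×18) ≈ 0.7201.
At steady state, accumulation factor R = 1/(1 − e^(−kτ)) ≈ 3.5727.
Single-dose peak C₀ = D/Vd = 538/29 ≈ 18.552 mg/L.
Steady-state peak Cmax,ss = C₀·R ≈ 18.552 × 3.5727 ≈ 66.281 mg/L.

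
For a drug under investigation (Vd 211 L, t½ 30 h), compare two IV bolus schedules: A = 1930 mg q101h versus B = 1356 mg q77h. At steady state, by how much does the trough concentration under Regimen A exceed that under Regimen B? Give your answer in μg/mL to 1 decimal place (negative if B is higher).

-0.3 μg/mL

Regimen A: f = (1/2)^(101/30) ≈ 0.0969; Cmin,ss = (1930/211)·f/(1−f) ≈ 0.981 μg/mL.
Regimen B: f = (1/2)^(77/30) ≈ 0.1688; Cmin,ss = (1356/211)·f/(1−f) ≈ 1.305 μg/mL.
Difference ≈ 0.981 − 1.305 ≈ -0.324 μg/mL.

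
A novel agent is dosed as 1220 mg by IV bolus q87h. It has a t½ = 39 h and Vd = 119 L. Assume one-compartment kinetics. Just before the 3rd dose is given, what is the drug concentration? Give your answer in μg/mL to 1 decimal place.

f = (1/2)^(τ/t½) = (1/2)^(87/39) ≈ 0.2130.
C₀ = D/Vd = 1220/119 ≈ 10.252 μg/mL.
Before the 3rd dose, 2 doses have been given. Superposition: Cmin = C₀·(f + f²).
≈ 10.252 × (0.2130 + 0.0454) ≈ 10.252 × 0.2584 ≈ 2.649 μg/mL.

2.6 μg/mL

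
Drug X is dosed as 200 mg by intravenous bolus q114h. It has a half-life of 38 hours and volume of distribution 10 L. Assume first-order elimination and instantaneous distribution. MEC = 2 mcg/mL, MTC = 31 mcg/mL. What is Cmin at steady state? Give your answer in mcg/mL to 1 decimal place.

τ = 114 h = 3 half-lives, so f = (1/2)^3 = 0.125.
Accumulation ratio R = 1/(1 − f) = 1/0.875 = 8/7.
Single-dose peak C₀ = D/Vd = 200/10 = 20 mcg/mL.
Steady-state peak Cmax,ss = C₀·R = 20 × 8/7 ≈ 22.857 mcg/mL.
Steady-state trough Cmin,ss = Cmax,ss·f ≈ 22.857 × 0.125 ≈ 2.857 mcg/mL.
Trough 2.9 mcg/mL vs MEC 2 mcg/mL: adequate.

2.9 mcg/mL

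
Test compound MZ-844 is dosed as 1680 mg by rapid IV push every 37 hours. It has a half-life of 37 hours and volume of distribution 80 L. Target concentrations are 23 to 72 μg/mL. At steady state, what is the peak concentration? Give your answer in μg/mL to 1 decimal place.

The dosing interval is 1 half-life, so f = 2^(−1) = 0.5.
At steady state, R = 1/(1 − 0.5) = 2/1.
Single-dose peak C₀ = D/Vd = 1680/80 = 21 μg/mL.
Steady-state peak Cmax,ss = C₀·R = 21 × 2/1 ≈ 42.000 μg/mL.
Peak 42.0 μg/mL vs MTC 72 μg/mL: below toxic threshold.

42.0 μg/mL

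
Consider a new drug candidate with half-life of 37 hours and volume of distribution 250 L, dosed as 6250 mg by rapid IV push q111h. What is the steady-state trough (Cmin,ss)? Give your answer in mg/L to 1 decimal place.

3.6 mg/L

The dosing interval is 3 half-lives, so f = 2^(−3) = 0.125.
At steady state, R = 1/(1 − 0.125) = 8/7.
Single-dose peak C₀ = D/Vd = 6250/250 = 25 mg/L.
Steady-state peak Cmax,ss = C₀·R = 25 × 8/7 ≈ 28.571 mg/L.
Steady-state trough Cmin,ss = Cmax,ss·f ≈ 28.571 × 0.125 ≈ 3.571 mg/L.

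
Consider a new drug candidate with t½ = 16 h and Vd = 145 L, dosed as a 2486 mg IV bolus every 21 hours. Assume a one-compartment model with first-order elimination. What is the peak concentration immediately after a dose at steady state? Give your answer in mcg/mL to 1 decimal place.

τ/t½ = 21/16 ≈ 1.3125, so fraction remaining f = (1/2)^(21/16) ≈ 0.4026.
At steady state, accumulation factor R = 1/(1 − e^(−kτ)) ≈ 1.6739.
Single-dose peak C₀ = D/Vd = 2486/145 ≈ 17.145 mcg/mL.
Steady-state peak Cmax,ss = C₀·R ≈ 17.145 × 1.6739 ≈ 28.699 mcg/mL.

28.7 mcg/mL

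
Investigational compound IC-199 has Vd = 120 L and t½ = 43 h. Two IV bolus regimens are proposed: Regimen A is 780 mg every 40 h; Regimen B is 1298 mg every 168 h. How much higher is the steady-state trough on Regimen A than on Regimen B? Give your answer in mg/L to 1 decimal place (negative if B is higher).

6.4 mg/L

Regimen A: f = (1/2)^(40/43) ≈ 0.5248; Cmin,ss = (780/120)·f/(1−f) ≈ 7.178 mg/L.
Regimen B: f = (1/2)^(168/43) ≈ 0.0667; Cmin,ss = (1298/120)·f/(1−f) ≈ 0.773 mg/L.
Difference ≈ 7.178 − 0.773 ≈ 6.405 mg/L.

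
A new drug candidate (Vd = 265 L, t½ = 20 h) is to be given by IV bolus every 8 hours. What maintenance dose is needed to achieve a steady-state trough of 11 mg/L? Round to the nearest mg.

931 mg

τ/t½ = 8/20 ≈ 0.4, so f = (1/2)^(8/20) ≈ 0.757858.
Cmin,ss = (D/Vd)·f/(1−f), so D = Cmin,ss·Vd·(1−f)/f.
D = 11 × 265 × (1−f)/f ≈ 11 × 265 × 0.31951 ≈ 931.37 mg.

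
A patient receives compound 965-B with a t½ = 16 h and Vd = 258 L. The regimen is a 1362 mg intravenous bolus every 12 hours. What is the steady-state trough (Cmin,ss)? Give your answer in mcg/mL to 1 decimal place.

k = ln2/t½ = ln2/16 ≈ 0.043322 h⁻¹; fraction remaining f = e^(−kτ) = e^(−0.043322×12) ≈ 0.5946.
At steady state, accumulation factor R = 1/(1 − e^(−kτ)) ≈ 2.4667.
Single-dose peak C₀ = D/Vd = 1362/258 ≈ 5.279 mcg/mL.
Steady-state peak Cmax,ss = C₀·R ≈ 5.279 × 2.4667 ≈ 13.022 mcg/mL.
Steady-state trough Cmin,ss = Cmax,ss·f ≈ 13.022 × 0.5946 ≈ 7.743 mcg/mL.

7.7 mcg/mL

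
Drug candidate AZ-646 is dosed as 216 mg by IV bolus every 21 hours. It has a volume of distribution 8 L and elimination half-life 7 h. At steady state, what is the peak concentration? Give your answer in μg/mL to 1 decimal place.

30.9 μg/mL

The dosing interval is 3 half-lives, so f = 2^(−3) = 0.125.
Accumulation ratio R = 1/(1 − f) = 1/0.875 = 8/7.
Single-dose peak C₀ = D/Vd = 216/8 = 27 μg/mL.
Steady-state peak Cmax,ss = C₀·R = 27 × 8/7 ≈ 30.857 μg/mL.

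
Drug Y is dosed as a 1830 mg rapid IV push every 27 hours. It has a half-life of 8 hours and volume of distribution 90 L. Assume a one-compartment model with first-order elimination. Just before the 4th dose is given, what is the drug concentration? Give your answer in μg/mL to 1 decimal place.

2.2 μg/mL

f = (1/2)^(τ/t½) = (1/2)^(27/8) ≈ 0.0964.
C₀ = D/Vd = 1830/90 ≈ 20.333 μg/mL.
Before the 4th dose, 3 doses have been given. Superposition: Cmin = C₀·(f + f² + … + f^3).
≈ 20.333 × (0.0964 + 0.0093 + 0.0009) ≈ 20.333 × 0.1066 ≈ 2.167 μg/mL.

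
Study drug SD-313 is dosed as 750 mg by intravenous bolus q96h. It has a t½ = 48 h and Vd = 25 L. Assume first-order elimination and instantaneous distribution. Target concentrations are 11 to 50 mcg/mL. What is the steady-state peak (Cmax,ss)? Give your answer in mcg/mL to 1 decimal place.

40.0 mcg/mL

τ = 96 h = 2 half-lives, so f = (1/2)^2 = 0.25.
At steady state, R = 1/(1 − 0.25) = 4/3.
Single-dose peak C₀ = D/Vd = 750/25 = 30 mcg/mL.
Steady-state peak Cmax,ss = C₀·R = 30 × 4/3 ≈ 40.000 mcg/mL.
Peak 40.0 mcg/mL vs MTC 50 mcg/mL: below toxic threshold.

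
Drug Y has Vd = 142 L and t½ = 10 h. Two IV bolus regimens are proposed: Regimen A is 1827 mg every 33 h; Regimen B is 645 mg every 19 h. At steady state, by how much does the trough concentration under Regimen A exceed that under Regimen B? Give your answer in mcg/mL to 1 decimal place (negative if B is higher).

-0.2 mcg/mL

Regimen A: f = (1/2)^(33/10) ≈ 0.1015; Cmin,ss = (1827/142)·f/(1−f) ≈ 1.453 mcg/mL.
Regimen B: f = (1/2)^(19/10) ≈ 0.2679; Cmin,ss = (645/142)·f/(1−f) ≈ 1.662 mcg/mL.
Difference ≈ 1.453 − 1.662 ≈ -0.209 mcg/mL.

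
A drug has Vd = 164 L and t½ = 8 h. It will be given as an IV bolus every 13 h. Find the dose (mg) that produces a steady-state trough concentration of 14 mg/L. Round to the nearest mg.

τ/t½ = 13/8 ≈ 1.625, so f = (1/2)^(13/8) ≈ 0.324210.
Cmin,ss = (D/Vd)·f/(1−f), so D = Cmin,ss·Vd·(1−f)/f.
D = 14 × 164 × (1−f)/f ≈ 14 × 164 × 2.08442 ≈ 4785.83 mg.

4786 mg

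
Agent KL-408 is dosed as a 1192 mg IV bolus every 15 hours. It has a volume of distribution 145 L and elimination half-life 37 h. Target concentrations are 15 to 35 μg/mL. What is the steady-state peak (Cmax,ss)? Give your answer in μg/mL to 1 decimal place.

33.6 μg/mL

Over one 15-h interval, 15/37 ≈ 0.40541 half-lives elapse, leaving f ≈ 0.7550 of each dose.
At steady state, accumulation factor R = 1/(1 − e^(−kτ)) ≈ 4.0816.
Single-dose peak C₀ = D/Vd = 1192/145 ≈ 8.221 μg/mL.
Cmax,ss = C₀/(1 − f) ≈ 8.221/0.2450 ≈ 33.555 μg/mL.
Peak 33.6 μg/mL vs MTC 35 μg/mL: below toxic threshold.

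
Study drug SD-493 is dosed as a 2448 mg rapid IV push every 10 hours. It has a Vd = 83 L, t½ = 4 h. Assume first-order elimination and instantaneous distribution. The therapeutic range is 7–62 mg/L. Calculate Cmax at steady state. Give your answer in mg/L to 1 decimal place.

τ/t½ = 10/4 ≈ 2.5, so fraction remaining f = (1/2)^(10/4) ≈ 0.1768.
Accumulation ratio R = 1/(1 − f) ≈ 1/0.8232 ≈ 1.2148.
Single-dose peak C₀ = D/Vd = 2448/83 ≈ 29.494 mg/L.
Steady-state peak Cmax,ss = C₀·R ≈ 29.494 × 1.2148 ≈ 35.829 mg/L.
Peak 35.8 mg/L vs MTC 62 mg/L: below toxic threshold.

35.8 mg/L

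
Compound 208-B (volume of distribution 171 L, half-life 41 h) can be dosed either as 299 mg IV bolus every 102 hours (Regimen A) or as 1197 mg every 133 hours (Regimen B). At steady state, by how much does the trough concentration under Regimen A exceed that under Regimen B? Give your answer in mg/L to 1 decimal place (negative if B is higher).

-0.4 mg/L

Regimen A: f = (1/2)^(102/41) ≈ 0.1783; Cmin,ss = (299/171)·f/(1−f) ≈ 0.379 mg/L.
Regimen B: f = (1/2)^(133/41) ≈ 0.1056; Cmin,ss = (1197/171)·f/(1−f) ≈ 0.826 mg/L.
Difference ≈ 0.379 − 0.826 ≈ -0.447 mg/L.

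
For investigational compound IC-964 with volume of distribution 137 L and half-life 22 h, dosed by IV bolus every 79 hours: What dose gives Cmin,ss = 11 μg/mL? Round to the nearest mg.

16652 mg

τ/t½ = 79/22 ≈ 3.5909, so f = (1/2)^(79/22) ≈ 0.082991.
Cmin,ss = (D/Vd)·f/(1−f), so D = Cmin,ss·Vd·(1−f)/f.
D = 11 × 137 × (1−f)/f ≈ 11 × 137 × 11.04950 ≈ 16651.60 mg.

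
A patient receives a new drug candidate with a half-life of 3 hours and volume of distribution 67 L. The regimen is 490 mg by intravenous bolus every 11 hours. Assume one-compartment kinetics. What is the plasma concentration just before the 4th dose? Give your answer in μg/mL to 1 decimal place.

0.6 μg/mL

f = (1/2)^(τ/t½) = (1/2)^(11/3) ≈ 0.0787.
C₀ = D/Vd = 490/67 ≈ 7.313 μg/mL.
Before the 4th dose, 3 doses have been given. Superposition: Cmin = C₀·(f + f² + … + f^3).
≈ 7.313 × (0.0787 + 0.0062 + 0.0005) ≈ 7.313 × 0.0854 ≈ 0.625 μg/mL.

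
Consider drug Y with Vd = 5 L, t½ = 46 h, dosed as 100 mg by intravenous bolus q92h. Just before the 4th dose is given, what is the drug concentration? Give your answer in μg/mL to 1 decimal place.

f = (1/2)^(τ/t½) = (1/2)^(92/46) ≈ 0.2500.
C₀ = D/Vd = 100/5 ≈ 20.000 μg/mL.
Before the 4th dose, 3 doses have been given. Superposition: Cmin = C₀·(f + f² + … + f^3).
≈ 20.000 × (0.2500 + 0.0625 + 0.0156) ≈ 20.000 × 0.3281 ≈ 6.562 μg/mL.

6.6 μg/mL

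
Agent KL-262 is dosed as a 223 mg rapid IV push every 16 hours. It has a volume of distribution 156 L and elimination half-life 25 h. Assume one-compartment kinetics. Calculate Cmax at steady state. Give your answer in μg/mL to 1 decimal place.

4.0 μg/mL

τ/t½ = 16/25 ≈ 0.64, so fraction remaining f = (1/2)^(16/25) ≈ 0.6417.
At steady state, accumulation factor R = 1/(1 − e^(−kτ)) ≈ 2.7910.
Single-dose peak C₀ = D/Vd = 223/156 ≈ 1.429 μg/mL.
Steady-state peak Cmax,ss = C₀·R ≈ 1.429 × 2.7910 ≈ 3.988 μg/mL.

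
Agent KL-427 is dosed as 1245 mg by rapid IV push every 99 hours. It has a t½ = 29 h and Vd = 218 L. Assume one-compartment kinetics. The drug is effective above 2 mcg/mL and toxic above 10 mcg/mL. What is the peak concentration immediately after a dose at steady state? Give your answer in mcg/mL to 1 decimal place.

τ/t½ = 99/29 ≈ 3.4138, so fraction remaining f = (1/2)^(99/29) ≈ 0.0938.
Accumulation ratio R = 1/(1 − f) ≈ 1/0.9062 ≈ 1.1035.
Single-dose peak C₀ = D/Vd = 1245/218 ≈ 5.711 mcg/mL.
Steady-state peak Cmax,ss = C₀·R ≈ 5.711 × 1.1035 ≈ 6.302 mcg/mL.
Peak 6.3 mcg/mL vs MTC 10 mcg/mL: below toxic threshold.

6.3 mcg/mL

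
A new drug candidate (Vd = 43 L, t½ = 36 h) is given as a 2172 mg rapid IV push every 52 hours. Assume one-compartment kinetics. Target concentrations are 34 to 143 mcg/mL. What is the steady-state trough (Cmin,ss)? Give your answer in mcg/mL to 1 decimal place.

τ/t½ = 52/36 ≈ 1.4444, so fraction remaining f = (1/2)^(52/36) ≈ 0.3674.
Accumulation ratio R = 1/(1 − f) ≈ 1/0.6326 ≈ 1.5808.
Each bolus raises the concentration by D/Vd = 2172/43 ≈ 50.512 mcg/mL.
Steady-state peak Cmax,ss = C₀·R ≈ 50.512 × 1.5808 ≈ 79.849 mcg/mL.
One interval later, Cmin,ss = Cmax,ss·e^(−kτ) ≈ 79.849 × 0.3674 ≈ 29.337 mcg/mL.
Trough 29.3 mcg/mL vs MEC 34 mcg/mL: subtherapeutic.

29.3 mcg/mL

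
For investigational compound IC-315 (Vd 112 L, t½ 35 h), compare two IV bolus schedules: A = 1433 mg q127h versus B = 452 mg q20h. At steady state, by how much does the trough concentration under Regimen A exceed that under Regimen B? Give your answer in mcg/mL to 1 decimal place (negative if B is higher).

Regimen A: f = (1/2)^(127/35) ≈ 0.0809; Cmin,ss = (1433/112)·f/(1−f) ≈ 1.126 mcg/mL.
Regimen B: f = (1/2)^(20/35) ≈ 0.6730; Cmin,ss = (452/112)·f/(1−f) ≈ 8.306 mcg/mL.
Difference ≈ 1.126 − 8.306 ≈ -7.180 mcg/mL.

-7.2 mcg/mL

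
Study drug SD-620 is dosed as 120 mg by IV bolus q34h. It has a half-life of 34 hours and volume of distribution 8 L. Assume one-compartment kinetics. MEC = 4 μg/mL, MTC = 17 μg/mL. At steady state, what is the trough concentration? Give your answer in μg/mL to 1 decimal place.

15.0 μg/mL

τ = 34 h = 1 half-life, so f = (1/2)^1 = 0.5.
At steady state, R = 1/(1 − 0.5) = 2/1.
Single-dose peak C₀ = D/Vd = 120/8 = 15 μg/mL.
Steady-state peak Cmax,ss = C₀·R = 15 × 2/1 ≈ 30.000 μg/mL.
Steady-state trough Cmin,ss = Cmax,ss·f ≈ 30.000 × 0.5 ≈ 15.000 μg/mL.
Trough 15.0 μg/mL vs MEC 4 μg/mL: adequate.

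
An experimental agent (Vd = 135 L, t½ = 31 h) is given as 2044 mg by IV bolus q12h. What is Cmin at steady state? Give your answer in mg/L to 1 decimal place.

τ/t½ = 12/31 ≈ 0.3871, so fraction remaining f = (1/2)^(12/31) ≈ 0.7647.
At steady state, accumulation factor R = 1/(1 − e^(−kτ)) ≈ 4.2499.
Single-dose peak C₀ = D/Vd = 2044/135 ≈ 15.141 mg/L.
Cmax,ss = C₀/(1 − f) ≈ 15.141/0.2353 ≈ 64.348 mg/L.
One interval later, Cmin,ss = Cmax,ss·e^(−kτ) ≈ 64.348 × 0.7647 ≈ 49.207 mg/L.

49.2 mg/L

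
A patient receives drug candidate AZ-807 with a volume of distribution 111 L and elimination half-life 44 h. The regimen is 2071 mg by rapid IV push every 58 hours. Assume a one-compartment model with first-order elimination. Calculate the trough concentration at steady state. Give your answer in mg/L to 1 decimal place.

k = ln2/t½ = ln2/44 ≈ 0.015753 h⁻¹; fraction remaining f = e^(−kτ) = e^(−0.015753×58) ≈ 0.4010.
At steady state, accumulation factor R = 1/(1 − e^(−kτ)) ≈ 1.6694.
Single-dose peak C₀ = D/Vd = 2071/111 ≈ 18.658 mg/L.
Steady-state peak Cmax,ss = C₀·R ≈ 18.658 × 1.6694 ≈ 31.148 mg/L.
Steady-state trough Cmin,ss = Cmax,ss·f ≈ 31.148 × 0.4010 ≈ 12.490 mg/L.

12.5 mg/L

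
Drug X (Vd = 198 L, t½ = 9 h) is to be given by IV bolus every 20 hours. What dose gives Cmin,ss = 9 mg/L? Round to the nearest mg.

τ/t½ = 20/9 ≈ 2.2222, so f = (1/2)^(20/9) ≈ 0.214311.
Cmin,ss = (D/Vd)·f/(1−f), so D = Cmin,ss·Vd·(1−f)/f.
D = 9 × 198 × (1−f)/f ≈ 9 × 198 × 3.66612 ≈ 6533.03 mg.

6533 mg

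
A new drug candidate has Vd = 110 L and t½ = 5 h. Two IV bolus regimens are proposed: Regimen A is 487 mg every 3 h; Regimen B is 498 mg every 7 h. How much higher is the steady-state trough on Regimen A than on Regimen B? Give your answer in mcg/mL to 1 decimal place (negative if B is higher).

5.8 mcg/mL

Regimen A: f = (1/2)^(3/5) ≈ 0.6598; Cmin,ss = (487/110)·f/(1−f) ≈ 8.586 mcg/mL.
Regimen B: f = (1/2)^(7/5) ≈ 0.3789; Cmin,ss = (498/110)·f/(1−f) ≈ 2.762 mcg/mL.
Difference ≈ 8.586 − 2.762 ≈ 5.824 mcg/mL.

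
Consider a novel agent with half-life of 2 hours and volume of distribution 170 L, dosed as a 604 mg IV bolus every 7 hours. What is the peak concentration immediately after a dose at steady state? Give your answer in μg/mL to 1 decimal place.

3.9 μg/mL

τ/t½ = 7/2 ≈ 3.5, so fraction remaining f = (1/2)^(7/2) ≈ 0.0884.
Accumulation ratio R = 1/(1 − f) ≈ 1/0.9116 ≈ 1.0970.
Single-dose peak C₀ = D/Vd = 604/170 ≈ 3.553 μg/mL.
Cmax,ss = C₀/(1 − f) ≈ 3.553/0.9116 ≈ 3.898 μg/mL.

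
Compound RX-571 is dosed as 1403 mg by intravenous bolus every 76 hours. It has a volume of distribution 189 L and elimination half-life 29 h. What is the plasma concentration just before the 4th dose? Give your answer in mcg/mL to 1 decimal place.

1.4 mcg/mL

f = (1/2)^(τ/t½) = (1/2)^(76/29) ≈ 0.1626.
C₀ = D/Vd = 1403/189 ≈ 7.423 mcg/mL.
Before the 4th dose, 3 doses have been given. Superposition: Cmin = C₀·(f + f² + … + f^3).
≈ 7.423 × (0.1626 + 0.0264 + 0.0043) ≈ 7.423 × 0.1933 ≈ 1.435 mcg/mL.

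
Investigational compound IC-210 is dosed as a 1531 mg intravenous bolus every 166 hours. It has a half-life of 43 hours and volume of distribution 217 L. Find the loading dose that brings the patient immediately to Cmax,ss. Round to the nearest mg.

1644 mg

f = (1/2)^(166/43) ≈ 0.068847; accumulation ratio R = 1/(1−f) ≈ 1.07394.
Loading dose to hit Cmax,ss on first dose: D_load = D_maint·R ≈ 1531 × 1.07394 ≈ 1644.20 mg.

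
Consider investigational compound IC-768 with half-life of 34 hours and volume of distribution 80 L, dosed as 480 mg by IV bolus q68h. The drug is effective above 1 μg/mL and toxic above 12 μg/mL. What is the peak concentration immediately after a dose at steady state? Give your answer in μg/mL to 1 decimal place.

8.0 μg/mL

τ = 68 h = 2 half-lives, so f = (1/2)^2 = 0.25.
At steady state, R = 1/(1 − 0.25) = 4/3.
Single-dose peak C₀ = D/Vd = 480/80 = 6 μg/mL.
Steady-state peak Cmax,ss = C₀·R = 6 × 4/3 ≈ 8.000 μg/mL.
Peak 8.0 μg/mL vs MTC 12 μg/mL: below toxic threshold.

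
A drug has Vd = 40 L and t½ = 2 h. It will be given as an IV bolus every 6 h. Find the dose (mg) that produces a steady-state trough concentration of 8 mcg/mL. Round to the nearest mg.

τ/t½ = 6/2 ≈ 3, so f = (1/2)^(6/2) ≈ 0.125000.
Cmin,ss = (D/Vd)·f/(1−f), so D = Cmin,ss·Vd·(1−f)/f.
D = 8 × 40 × (1−f)/f ≈ 8 × 40 × 7.00000 ≈ 2240.00 mg.

2240 mg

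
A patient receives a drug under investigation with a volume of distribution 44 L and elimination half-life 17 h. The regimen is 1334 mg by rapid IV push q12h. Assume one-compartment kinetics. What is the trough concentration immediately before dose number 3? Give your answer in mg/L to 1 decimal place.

f = (1/2)^(τ/t½) = (1/2)^(12/17) ≈ 0.6131.
C₀ = D/Vd = 1334/44 ≈ 30.318 mg/L.
Before the 3rd dose, 2 doses have been given. Superposition: Cmin = C₀·(f + f²).
≈ 30.318 × (0.6131 + 0.3759) ≈ 30.318 × 0.9890 ≈ 29.985 mg/L.

30.0 mg/L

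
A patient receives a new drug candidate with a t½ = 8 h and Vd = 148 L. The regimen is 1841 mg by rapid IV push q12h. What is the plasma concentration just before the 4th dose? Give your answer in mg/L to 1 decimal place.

f = (1/2)^(τ/t½) = (1/2)^(12/8) ≈ 0.3536.
C₀ = D/Vd = 1841/148 ≈ 12.439 mg/L.
Before the 4th dose, 3 doses have been given. Superposition: Cmin = C₀·(f + f² + … + f^3).
≈ 12.439 × (0.3536 + 0.1250 + 0.0442) ≈ 12.439 × 0.5228 ≈ 6.503 mg/L.

6.5 mg/L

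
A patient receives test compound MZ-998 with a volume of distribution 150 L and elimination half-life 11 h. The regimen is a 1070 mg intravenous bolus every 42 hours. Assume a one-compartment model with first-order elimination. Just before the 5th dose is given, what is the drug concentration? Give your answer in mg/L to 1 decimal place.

0.5 mg/L

f = (1/2)^(τ/t½) = (1/2)^(42/11) ≈ 0.0709.
C₀ = D/Vd = 1070/150 ≈ 7.133 mg/L.
Before the 5th dose, 4 doses have been given. Superposition: Cmin = C₀·(f + f² + … + f^4).
≈ 7.133 × (0.0709 + 0.0050 + 0.0004 + 0.0000) ≈ 7.133 × 0.0763 ≈ 0.544 mg/L.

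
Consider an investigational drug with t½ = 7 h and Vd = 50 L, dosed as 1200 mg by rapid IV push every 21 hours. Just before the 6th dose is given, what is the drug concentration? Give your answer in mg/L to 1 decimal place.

f = (1/2)^(τ/t½) = (1/2)^(21/7) ≈ 0.1250.
C₀ = D/Vd = 1200/50 ≈ 24.000 mg/L.
Before the 6th dose, 5 doses have been given. Superposition: Cmin = C₀·(f + f² + … + f^5).
≈ 24.000 × (0.1250 + 0.0156 + 0.0020 + 0.0002 + 0.0000) ≈ 24.000 × 0.1428 ≈ 3.427 mg/L.

3.4 mg/L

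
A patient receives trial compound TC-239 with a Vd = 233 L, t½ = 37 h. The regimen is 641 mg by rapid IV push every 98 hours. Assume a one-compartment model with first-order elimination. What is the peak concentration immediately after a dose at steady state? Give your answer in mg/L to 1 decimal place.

Over one 98-h interval, 98/37 ≈ 2.6486 half-lives elapse, leaving f ≈ 0.1595 of each dose.
Accumulation ratio R = 1/(1 − f) ≈ 1/0.8405 ≈ 1.1898.
Each bolus raises the concentration by D/Vd = 641/233 ≈ 2.751 mg/L.
Steady-state peak Cmax,ss = C₀·R ≈ 2.751 × 1.1898 ≈ 3.273 mg/L.

3.3 mg/L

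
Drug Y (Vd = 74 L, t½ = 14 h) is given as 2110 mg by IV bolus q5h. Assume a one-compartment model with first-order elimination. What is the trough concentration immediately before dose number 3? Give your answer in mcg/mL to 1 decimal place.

39.6 mcg/mL

f = (1/2)^(τ/t½) = (1/2)^(5/14) ≈ 0.7807.
C₀ = D/Vd = 2110/74 ≈ 28.514 mcg/mL.
Before the 3rd dose, 2 doses have been given. Superposition: Cmin = C₀·(f + f²).
≈ 28.514 × (0.7807 + 0.6095) ≈ 28.514 × 1.3902 ≈ 39.640 mcg/mL.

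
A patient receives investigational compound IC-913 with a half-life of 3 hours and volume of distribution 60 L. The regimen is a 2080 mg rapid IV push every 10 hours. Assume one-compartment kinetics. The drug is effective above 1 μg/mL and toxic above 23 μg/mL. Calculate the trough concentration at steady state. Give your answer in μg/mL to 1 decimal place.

Over one 10-h interval, 10/3 ≈ 3.3333 half-lives elapse, leaving f ≈ 0.0992 of each dose.
Single-dose peak C₀ = D/Vd = 2080/60 ≈ 34.667 μg/mL.
Steady-state trough Cmin,ss = C₀·f/(1−f) ≈ 34.667 × 0.0992/0.9008 ≈ 3.818 μg/mL.
Trough 3.8 μg/mL vs MEC 1 μg/mL: adequate.

3.8 μg/mL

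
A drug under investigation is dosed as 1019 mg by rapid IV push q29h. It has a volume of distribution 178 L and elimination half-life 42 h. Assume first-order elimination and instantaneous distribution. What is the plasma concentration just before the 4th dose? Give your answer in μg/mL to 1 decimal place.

f = (1/2)^(τ/t½) = (1/2)^(29/42) ≈ 0.6196.
C₀ = D/Vd = 1019/178 ≈ 5.725 μg/mL.
Before the 4th dose, 3 doses have been given. Superposition: Cmin = C₀·(f + f² + … + f^3).
≈ 5.725 × (0.6196 + 0.3839 + 0.2379) ≈ 5.725 × 1.2414 ≈ 7.107 μg/mL.

7.1 μg/mL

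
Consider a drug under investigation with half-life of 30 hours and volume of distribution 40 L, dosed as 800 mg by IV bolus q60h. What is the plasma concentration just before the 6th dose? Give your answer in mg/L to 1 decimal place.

6.7 mg/L

f = (1/2)^(τ/t½) = (1/2)^(60/30) ≈ 0.2500.
C₀ = D/Vd = 800/40 ≈ 20.000 mg/L.
Before the 6th dose, 5 doses have been given. Superposition: Cmin = C₀·(f + f² + … + f^5).
≈ 20.000 × (0.2500 + 0.0625 + 0.0156 + 0.0039 + 0.0010) ≈ 20.000 × 0.3330 ≈ 6.660 mg/L.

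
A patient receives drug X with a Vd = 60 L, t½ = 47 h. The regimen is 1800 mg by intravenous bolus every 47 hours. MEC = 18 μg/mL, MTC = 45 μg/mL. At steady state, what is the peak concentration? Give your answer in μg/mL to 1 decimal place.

60.0 μg/mL

τ = 47 h = 1 half-life, so f = (1/2)^1 = 0.5.
Accumulation ratio R = 1/(1 − f) = 1/0.5 = 2/1.
Single-dose peak C₀ = D/Vd = 1800/60 = 30 μg/mL.
Steady-state peak Cmax,ss = C₀·R = 30 × 2/1 ≈ 60.000 μg/mL.
Peak 60.0 μg/mL vs MTC 45 μg/mL: exceeds toxic threshold.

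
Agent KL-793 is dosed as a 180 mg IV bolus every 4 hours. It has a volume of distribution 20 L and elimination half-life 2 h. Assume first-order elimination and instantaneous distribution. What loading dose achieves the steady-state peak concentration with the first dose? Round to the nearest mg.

240 mg

f = (1/2)^(4/2) ≈ 0.250000; accumulation ratio R = 1/(1−f) ≈ 1.33333.
Loading dose to hit Cmax,ss on first dose: D_load = D_maint·R ≈ 180 × 1.33333 ≈ 240.00 mg.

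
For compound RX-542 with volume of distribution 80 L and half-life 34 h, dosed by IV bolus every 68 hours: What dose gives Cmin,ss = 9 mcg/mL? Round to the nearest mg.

τ/t½ = 68/34 ≈ 2, so f = (1/2)^(68/34) ≈ 0.250000.
Cmin,ss = (D/Vd)·f/(1−f), so D = Cmin,ss·Vd·(1−f)/f.
D = 9 × 80 × (1−f)/f ≈ 9 × 80 × 3.00000 ≈ 2160.00 mg.

2160 mg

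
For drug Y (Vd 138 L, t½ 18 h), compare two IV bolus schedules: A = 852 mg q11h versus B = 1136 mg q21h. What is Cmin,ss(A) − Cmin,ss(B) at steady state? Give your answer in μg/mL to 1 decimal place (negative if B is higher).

Regimen A: f = (1/2)^(11/18) ≈ 0.6547; Cmin,ss = (852/138)·f/(1−f) ≈ 11.706 μg/mL.
Regimen B: f = (1/2)^(21/18) ≈ 0.4454; Cmin,ss = (1136/138)·f/(1−f) ≈ 6.611 μg/mL.
Difference ≈ 11.706 − 6.611 ≈ 5.095 μg/mL.

5.1 μg/mL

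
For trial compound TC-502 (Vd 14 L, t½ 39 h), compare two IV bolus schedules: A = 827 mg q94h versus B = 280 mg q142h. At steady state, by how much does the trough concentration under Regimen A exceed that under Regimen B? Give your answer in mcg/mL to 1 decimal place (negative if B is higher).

Regimen A: f = (1/2)^(94/39) ≈ 0.1881; Cmin,ss = (827/14)·f/(1−f) ≈ 13.686 mcg/mL.
Regimen B: f = (1/2)^(142/39) ≈ 0.0802; Cmin,ss = (280/14)·f/(1−f) ≈ 1.744 mcg/mL.
Difference ≈ 13.686 − 1.744 ≈ 11.942 mcg/mL.

11.9 mcg/mL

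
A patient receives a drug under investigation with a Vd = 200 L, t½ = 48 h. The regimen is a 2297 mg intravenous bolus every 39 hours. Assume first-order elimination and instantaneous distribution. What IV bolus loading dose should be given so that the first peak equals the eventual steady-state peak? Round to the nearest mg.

5334 mg

f = (1/2)^(39/48) ≈ 0.569394; accumulation ratio R = 1/(1−f) ≈ 2.32231.
Loading dose to hit Cmax,ss on first dose: D_load = D_maint·R ≈ 2297 × 2.32231 ≈ 5334.35 mg.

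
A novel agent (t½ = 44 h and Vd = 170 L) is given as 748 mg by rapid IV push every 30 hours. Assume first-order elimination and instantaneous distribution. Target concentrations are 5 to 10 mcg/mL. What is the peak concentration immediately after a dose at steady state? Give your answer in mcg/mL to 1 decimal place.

11.7 mcg/mL

τ/t½ = 30/44 ≈ 0.68182, so fraction remaining f = (1/2)^(30/44) ≈ 0.6234.
At steady state, accumulation factor R = 1/(1 − e^(−kτ)) ≈ 2.6553.
Single-dose peak C₀ = D/Vd = 748/170 ≈ 4.400 mcg/mL.
Steady-state peak Cmax,ss = C₀·R ≈ 4.400 × 2.6553 ≈ 11.683 mcg/mL.
Peak 11.7 mcg/mL vs MTC 10 mcg/mL: exceeds toxic threshold.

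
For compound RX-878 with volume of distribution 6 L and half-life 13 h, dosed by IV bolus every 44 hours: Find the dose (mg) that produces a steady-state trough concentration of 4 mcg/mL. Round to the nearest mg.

τ/t½ = 44/13 ≈ 3.3846, so f = (1/2)^(44/13) ≈ 0.095748.
Cmin,ss = (D/Vd)·f/(1−f), so D = Cmin,ss·Vd·(1−f)/f.
D = 4 × 6 × (1−f)/f ≈ 4 × 6 × 9.44408 ≈ 226.66 mg.

227 mg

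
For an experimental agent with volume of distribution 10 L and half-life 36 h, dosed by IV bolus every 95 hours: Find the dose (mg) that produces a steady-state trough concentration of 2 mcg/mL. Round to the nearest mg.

105 mg

τ/t½ = 95/36 ≈ 2.6389, so f = (1/2)^(95/36) ≈ 0.160552.
Cmin,ss = (D/Vd)·f/(1−f), so D = Cmin,ss·Vd·(1−f)/f.
D = 2 × 10 × (1−f)/f ≈ 2 × 10 × 5.22851 ≈ 104.57 mg.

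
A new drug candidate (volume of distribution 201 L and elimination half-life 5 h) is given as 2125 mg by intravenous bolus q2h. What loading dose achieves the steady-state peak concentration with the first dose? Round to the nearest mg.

8776 mg

f = (1/2)^(2/5) ≈ 0.757858; accumulation ratio R = 1/(1−f) ≈ 4.12981.
Loading dose to hit Cmax,ss on first dose: D_load = D_maint·R ≈ 2125 × 4.12981 ≈ 8775.85 mg.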